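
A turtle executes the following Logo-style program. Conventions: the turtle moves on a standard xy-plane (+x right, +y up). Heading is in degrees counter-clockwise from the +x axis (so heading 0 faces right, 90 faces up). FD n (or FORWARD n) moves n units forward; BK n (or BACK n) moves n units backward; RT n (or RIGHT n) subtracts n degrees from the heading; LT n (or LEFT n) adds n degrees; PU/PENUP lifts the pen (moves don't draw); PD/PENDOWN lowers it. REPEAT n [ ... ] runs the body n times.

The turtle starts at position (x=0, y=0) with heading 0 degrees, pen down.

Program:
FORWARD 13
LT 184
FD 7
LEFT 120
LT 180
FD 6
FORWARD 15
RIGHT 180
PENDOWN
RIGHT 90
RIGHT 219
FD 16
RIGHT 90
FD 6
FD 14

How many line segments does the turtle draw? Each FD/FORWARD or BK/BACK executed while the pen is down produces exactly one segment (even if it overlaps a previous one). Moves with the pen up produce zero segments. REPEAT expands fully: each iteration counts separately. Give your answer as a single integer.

Executing turtle program step by step:
Start: pos=(0,0), heading=0, pen down
FD 13: (0,0) -> (13,0) [heading=0, draw]
LT 184: heading 0 -> 184
FD 7: (13,0) -> (6.017,-0.488) [heading=184, draw]
LT 120: heading 184 -> 304
LT 180: heading 304 -> 124
FD 6: (6.017,-0.488) -> (2.662,4.486) [heading=124, draw]
FD 15: (2.662,4.486) -> (-5.726,16.921) [heading=124, draw]
RT 180: heading 124 -> 304
PD: pen down
RT 90: heading 304 -> 214
RT 219: heading 214 -> 355
FD 16: (-5.726,16.921) -> (10.213,15.527) [heading=355, draw]
RT 90: heading 355 -> 265
FD 6: (10.213,15.527) -> (9.69,9.55) [heading=265, draw]
FD 14: (9.69,9.55) -> (8.47,-4.397) [heading=265, draw]
Final: pos=(8.47,-4.397), heading=265, 7 segment(s) drawn
Segments drawn: 7

Answer: 7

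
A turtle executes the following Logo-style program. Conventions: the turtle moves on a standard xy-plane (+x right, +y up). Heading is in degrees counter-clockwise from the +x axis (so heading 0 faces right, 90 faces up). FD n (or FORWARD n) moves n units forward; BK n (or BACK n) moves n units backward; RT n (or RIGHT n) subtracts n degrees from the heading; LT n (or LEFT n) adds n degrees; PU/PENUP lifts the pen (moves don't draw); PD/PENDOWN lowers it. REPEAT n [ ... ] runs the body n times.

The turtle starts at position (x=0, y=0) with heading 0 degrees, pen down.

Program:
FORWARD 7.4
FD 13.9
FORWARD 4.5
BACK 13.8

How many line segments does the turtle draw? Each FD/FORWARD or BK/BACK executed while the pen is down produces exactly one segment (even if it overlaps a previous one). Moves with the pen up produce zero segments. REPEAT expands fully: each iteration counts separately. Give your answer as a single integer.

Answer: 4

Derivation:
Executing turtle program step by step:
Start: pos=(0,0), heading=0, pen down
FD 7.4: (0,0) -> (7.4,0) [heading=0, draw]
FD 13.9: (7.4,0) -> (21.3,0) [heading=0, draw]
FD 4.5: (21.3,0) -> (25.8,0) [heading=0, draw]
BK 13.8: (25.8,0) -> (12,0) [heading=0, draw]
Final: pos=(12,0), heading=0, 4 segment(s) drawn
Segments drawn: 4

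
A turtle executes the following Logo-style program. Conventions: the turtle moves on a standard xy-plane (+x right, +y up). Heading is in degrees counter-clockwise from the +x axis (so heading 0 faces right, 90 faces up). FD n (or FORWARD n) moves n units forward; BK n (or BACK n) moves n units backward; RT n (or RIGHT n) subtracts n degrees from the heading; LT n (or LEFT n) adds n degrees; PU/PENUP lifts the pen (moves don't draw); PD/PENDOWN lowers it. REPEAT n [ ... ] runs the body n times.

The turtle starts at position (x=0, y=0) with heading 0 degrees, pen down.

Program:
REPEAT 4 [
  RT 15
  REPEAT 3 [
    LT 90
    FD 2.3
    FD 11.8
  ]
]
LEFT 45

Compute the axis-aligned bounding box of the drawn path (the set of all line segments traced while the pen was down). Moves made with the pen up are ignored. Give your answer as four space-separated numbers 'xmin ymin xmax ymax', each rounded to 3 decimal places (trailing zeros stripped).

Answer: -16.54 -4.08 5.641 18.101

Derivation:
Executing turtle program step by step:
Start: pos=(0,0), heading=0, pen down
REPEAT 4 [
  -- iteration 1/4 --
  RT 15: heading 0 -> 345
  REPEAT 3 [
    -- iteration 1/3 --
    LT 90: heading 345 -> 75
    FD 2.3: (0,0) -> (0.595,2.222) [heading=75, draw]
    FD 11.8: (0.595,2.222) -> (3.649,13.62) [heading=75, draw]
    -- iteration 2/3 --
    LT 90: heading 75 -> 165
    FD 2.3: (3.649,13.62) -> (1.428,14.215) [heading=165, draw]
    FD 11.8: (1.428,14.215) -> (-9.97,17.269) [heading=165, draw]
    -- iteration 3/3 --
    LT 90: heading 165 -> 255
    FD 2.3: (-9.97,17.269) -> (-10.565,15.047) [heading=255, draw]
    FD 11.8: (-10.565,15.047) -> (-13.62,3.649) [heading=255, draw]
  ]
  -- iteration 2/4 --
  RT 15: heading 255 -> 240
  REPEAT 3 [
    -- iteration 1/3 --
    LT 90: heading 240 -> 330
    FD 2.3: (-13.62,3.649) -> (-11.628,2.499) [heading=330, draw]
    FD 11.8: (-11.628,2.499) -> (-1.409,-3.401) [heading=330, draw]
    -- iteration 2/3 --
    LT 90: heading 330 -> 60
    FD 2.3: (-1.409,-3.401) -> (-0.259,-1.409) [heading=60, draw]
    FD 11.8: (-0.259,-1.409) -> (5.641,8.81) [heading=60, draw]
    -- iteration 3/3 --
    LT 90: heading 60 -> 150
    FD 2.3: (5.641,8.81) -> (3.65,9.96) [heading=150, draw]
    FD 11.8: (3.65,9.96) -> (-6.57,15.86) [heading=150, draw]
  ]
  -- iteration 3/4 --
  RT 15: heading 150 -> 135
  REPEAT 3 [
    -- iteration 1/3 --
    LT 90: heading 135 -> 225
    FD 2.3: (-6.57,15.86) -> (-8.196,14.234) [heading=225, draw]
    FD 11.8: (-8.196,14.234) -> (-16.54,5.89) [heading=225, draw]
    -- iteration 2/3 --
    LT 90: heading 225 -> 315
    FD 2.3: (-16.54,5.89) -> (-14.913,4.264) [heading=315, draw]
    FD 11.8: (-14.913,4.264) -> (-6.57,-4.08) [heading=315, draw]
    -- iteration 3/3 --
    LT 90: heading 315 -> 45
    FD 2.3: (-6.57,-4.08) -> (-4.943,-2.454) [heading=45, draw]
    FD 11.8: (-4.943,-2.454) -> (3.401,5.89) [heading=45, draw]
  ]
  -- iteration 4/4 --
  RT 15: heading 45 -> 30
  REPEAT 3 [
    -- iteration 1/3 --
    LT 90: heading 30 -> 120
    FD 2.3: (3.401,5.89) -> (2.251,7.882) [heading=120, draw]
    FD 11.8: (2.251,7.882) -> (-3.649,18.101) [heading=120, draw]
    -- iteration 2/3 --
    LT 90: heading 120 -> 210
    FD 2.3: (-3.649,18.101) -> (-5.641,16.951) [heading=210, draw]
    FD 11.8: (-5.641,16.951) -> (-15.86,11.051) [heading=210, draw]
    -- iteration 3/3 --
    LT 90: heading 210 -> 300
    FD 2.3: (-15.86,11.051) -> (-14.71,9.059) [heading=300, draw]
    FD 11.8: (-14.71,9.059) -> (-8.81,-1.16) [heading=300, draw]
  ]
]
LT 45: heading 300 -> 345
Final: pos=(-8.81,-1.16), heading=345, 24 segment(s) drawn

Segment endpoints: x in {-16.54, -15.86, -14.913, -14.71, -13.62, -11.628, -10.565, -9.97, -8.81, -8.196, -6.57, -6.57, -5.641, -4.943, -3.649, -1.409, -0.259, 0, 0.595, 1.428, 2.251, 3.401, 3.649, 3.65, 5.641}, y in {-4.08, -3.401, -2.454, -1.409, -1.16, 0, 2.222, 2.499, 3.649, 4.264, 5.89, 5.89, 7.882, 8.81, 9.059, 9.96, 11.051, 13.62, 14.215, 14.234, 15.047, 15.86, 16.951, 17.269, 18.101}
xmin=-16.54, ymin=-4.08, xmax=5.641, ymax=18.101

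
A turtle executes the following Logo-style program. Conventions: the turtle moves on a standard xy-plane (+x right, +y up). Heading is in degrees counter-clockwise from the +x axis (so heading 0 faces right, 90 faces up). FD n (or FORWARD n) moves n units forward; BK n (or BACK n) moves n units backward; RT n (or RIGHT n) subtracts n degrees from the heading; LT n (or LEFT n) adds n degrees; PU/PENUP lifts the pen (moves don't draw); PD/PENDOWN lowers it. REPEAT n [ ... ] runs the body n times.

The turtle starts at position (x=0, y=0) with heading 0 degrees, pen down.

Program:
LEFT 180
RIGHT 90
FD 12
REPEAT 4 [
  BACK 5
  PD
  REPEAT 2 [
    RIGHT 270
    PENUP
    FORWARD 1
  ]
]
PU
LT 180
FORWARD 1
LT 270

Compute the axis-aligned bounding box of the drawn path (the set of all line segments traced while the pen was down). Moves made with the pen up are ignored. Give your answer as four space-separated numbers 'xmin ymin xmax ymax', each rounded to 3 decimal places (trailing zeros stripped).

Executing turtle program step by step:
Start: pos=(0,0), heading=0, pen down
LT 180: heading 0 -> 180
RT 90: heading 180 -> 90
FD 12: (0,0) -> (0,12) [heading=90, draw]
REPEAT 4 [
  -- iteration 1/4 --
  BK 5: (0,12) -> (0,7) [heading=90, draw]
  PD: pen down
  REPEAT 2 [
    -- iteration 1/2 --
    RT 270: heading 90 -> 180
    PU: pen up
    FD 1: (0,7) -> (-1,7) [heading=180, move]
    -- iteration 2/2 --
    RT 270: heading 180 -> 270
    PU: pen up
    FD 1: (-1,7) -> (-1,6) [heading=270, move]
  ]
  -- iteration 2/4 --
  BK 5: (-1,6) -> (-1,11) [heading=270, move]
  PD: pen down
  REPEAT 2 [
    -- iteration 1/2 --
    RT 270: heading 270 -> 0
    PU: pen up
    FD 1: (-1,11) -> (0,11) [heading=0, move]
    -- iteration 2/2 --
    RT 270: heading 0 -> 90
    PU: pen up
    FD 1: (0,11) -> (0,12) [heading=90, move]
  ]
  -- iteration 3/4 --
  BK 5: (0,12) -> (0,7) [heading=90, move]
  PD: pen down
  REPEAT 2 [
    -- iteration 1/2 --
    RT 270: heading 90 -> 180
    PU: pen up
    FD 1: (0,7) -> (-1,7) [heading=180, move]
    -- iteration 2/2 --
    RT 270: heading 180 -> 270
    PU: pen up
    FD 1: (-1,7) -> (-1,6) [heading=270, move]
  ]
  -- iteration 4/4 --
  BK 5: (-1,6) -> (-1,11) [heading=270, move]
  PD: pen down
  REPEAT 2 [
    -- iteration 1/2 --
    RT 270: heading 270 -> 0
    PU: pen up
    FD 1: (-1,11) -> (0,11) [heading=0, move]
    -- iteration 2/2 --
    RT 270: heading 0 -> 90
    PU: pen up
    FD 1: (0,11) -> (0,12) [heading=90, move]
  ]
]
PU: pen up
LT 180: heading 90 -> 270
FD 1: (0,12) -> (0,11) [heading=270, move]
LT 270: heading 270 -> 180
Final: pos=(0,11), heading=180, 2 segment(s) drawn

Segment endpoints: x in {0, 0, 0}, y in {0, 7, 12}
xmin=0, ymin=0, xmax=0, ymax=12

Answer: 0 0 0 12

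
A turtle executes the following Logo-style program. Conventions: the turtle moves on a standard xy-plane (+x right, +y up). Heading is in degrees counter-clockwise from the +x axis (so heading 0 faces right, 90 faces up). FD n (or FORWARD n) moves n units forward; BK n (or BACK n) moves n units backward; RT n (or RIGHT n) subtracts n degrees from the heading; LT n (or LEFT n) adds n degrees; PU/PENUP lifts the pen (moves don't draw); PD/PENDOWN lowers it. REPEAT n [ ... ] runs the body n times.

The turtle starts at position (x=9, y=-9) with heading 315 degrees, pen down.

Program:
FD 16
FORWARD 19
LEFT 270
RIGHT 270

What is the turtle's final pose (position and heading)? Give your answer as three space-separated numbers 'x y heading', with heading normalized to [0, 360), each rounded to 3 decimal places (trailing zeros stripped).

Executing turtle program step by step:
Start: pos=(9,-9), heading=315, pen down
FD 16: (9,-9) -> (20.314,-20.314) [heading=315, draw]
FD 19: (20.314,-20.314) -> (33.749,-33.749) [heading=315, draw]
LT 270: heading 315 -> 225
RT 270: heading 225 -> 315
Final: pos=(33.749,-33.749), heading=315, 2 segment(s) drawn

Answer: 33.749 -33.749 315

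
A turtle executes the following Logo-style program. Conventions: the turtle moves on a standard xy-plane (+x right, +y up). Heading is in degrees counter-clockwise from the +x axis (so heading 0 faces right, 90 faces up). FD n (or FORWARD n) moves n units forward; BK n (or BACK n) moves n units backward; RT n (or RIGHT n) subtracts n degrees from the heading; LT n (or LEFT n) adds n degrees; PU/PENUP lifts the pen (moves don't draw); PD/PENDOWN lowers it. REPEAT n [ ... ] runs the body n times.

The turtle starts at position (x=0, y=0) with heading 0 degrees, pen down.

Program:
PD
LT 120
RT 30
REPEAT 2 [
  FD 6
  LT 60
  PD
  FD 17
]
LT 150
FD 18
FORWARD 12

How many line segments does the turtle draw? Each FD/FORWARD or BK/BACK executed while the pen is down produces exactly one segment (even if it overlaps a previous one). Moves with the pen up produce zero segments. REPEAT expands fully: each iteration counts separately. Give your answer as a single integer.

Answer: 6

Derivation:
Executing turtle program step by step:
Start: pos=(0,0), heading=0, pen down
PD: pen down
LT 120: heading 0 -> 120
RT 30: heading 120 -> 90
REPEAT 2 [
  -- iteration 1/2 --
  FD 6: (0,0) -> (0,6) [heading=90, draw]
  LT 60: heading 90 -> 150
  PD: pen down
  FD 17: (0,6) -> (-14.722,14.5) [heading=150, draw]
  -- iteration 2/2 --
  FD 6: (-14.722,14.5) -> (-19.919,17.5) [heading=150, draw]
  LT 60: heading 150 -> 210
  PD: pen down
  FD 17: (-19.919,17.5) -> (-34.641,9) [heading=210, draw]
]
LT 150: heading 210 -> 0
FD 18: (-34.641,9) -> (-16.641,9) [heading=0, draw]
FD 12: (-16.641,9) -> (-4.641,9) [heading=0, draw]
Final: pos=(-4.641,9), heading=0, 6 segment(s) drawn
Segments drawn: 6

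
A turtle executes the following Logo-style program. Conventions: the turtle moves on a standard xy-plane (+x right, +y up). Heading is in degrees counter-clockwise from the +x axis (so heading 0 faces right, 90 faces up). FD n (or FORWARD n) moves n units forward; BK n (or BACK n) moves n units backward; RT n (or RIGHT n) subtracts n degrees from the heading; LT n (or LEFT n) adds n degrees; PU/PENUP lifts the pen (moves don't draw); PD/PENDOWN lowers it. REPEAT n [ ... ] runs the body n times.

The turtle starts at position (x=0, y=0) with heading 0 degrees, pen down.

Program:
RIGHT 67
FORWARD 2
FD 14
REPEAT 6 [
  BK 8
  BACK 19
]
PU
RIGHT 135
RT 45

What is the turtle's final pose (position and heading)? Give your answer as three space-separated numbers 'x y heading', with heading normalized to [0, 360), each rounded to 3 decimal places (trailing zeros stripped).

Answer: -57.047 134.394 113

Derivation:
Executing turtle program step by step:
Start: pos=(0,0), heading=0, pen down
RT 67: heading 0 -> 293
FD 2: (0,0) -> (0.781,-1.841) [heading=293, draw]
FD 14: (0.781,-1.841) -> (6.252,-14.728) [heading=293, draw]
REPEAT 6 [
  -- iteration 1/6 --
  BK 8: (6.252,-14.728) -> (3.126,-7.364) [heading=293, draw]
  BK 19: (3.126,-7.364) -> (-4.298,10.126) [heading=293, draw]
  -- iteration 2/6 --
  BK 8: (-4.298,10.126) -> (-7.424,17.49) [heading=293, draw]
  BK 19: (-7.424,17.49) -> (-14.848,34.979) [heading=293, draw]
  -- iteration 3/6 --
  BK 8: (-14.848,34.979) -> (-17.974,42.343) [heading=293, draw]
  BK 19: (-17.974,42.343) -> (-25.398,59.833) [heading=293, draw]
  -- iteration 4/6 --
  BK 8: (-25.398,59.833) -> (-28.523,67.197) [heading=293, draw]
  BK 19: (-28.523,67.197) -> (-35.947,84.686) [heading=293, draw]
  -- iteration 5/6 --
  BK 8: (-35.947,84.686) -> (-39.073,92.05) [heading=293, draw]
  BK 19: (-39.073,92.05) -> (-46.497,109.54) [heading=293, draw]
  -- iteration 6/6 --
  BK 8: (-46.497,109.54) -> (-49.623,116.904) [heading=293, draw]
  BK 19: (-49.623,116.904) -> (-57.047,134.394) [heading=293, draw]
]
PU: pen up
RT 135: heading 293 -> 158
RT 45: heading 158 -> 113
Final: pos=(-57.047,134.394), heading=113, 14 segment(s) drawn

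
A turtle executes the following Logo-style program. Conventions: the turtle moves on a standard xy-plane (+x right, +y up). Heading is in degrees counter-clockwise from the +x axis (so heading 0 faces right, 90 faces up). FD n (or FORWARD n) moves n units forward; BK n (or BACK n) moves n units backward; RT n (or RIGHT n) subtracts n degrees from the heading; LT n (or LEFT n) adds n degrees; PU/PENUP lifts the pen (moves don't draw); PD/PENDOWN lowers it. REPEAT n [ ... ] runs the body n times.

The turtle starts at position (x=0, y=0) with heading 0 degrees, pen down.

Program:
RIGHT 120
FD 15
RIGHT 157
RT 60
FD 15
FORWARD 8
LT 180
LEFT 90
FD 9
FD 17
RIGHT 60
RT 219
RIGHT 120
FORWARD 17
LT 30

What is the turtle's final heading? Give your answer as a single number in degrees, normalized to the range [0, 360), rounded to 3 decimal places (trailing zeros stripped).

Answer: 284

Derivation:
Executing turtle program step by step:
Start: pos=(0,0), heading=0, pen down
RT 120: heading 0 -> 240
FD 15: (0,0) -> (-7.5,-12.99) [heading=240, draw]
RT 157: heading 240 -> 83
RT 60: heading 83 -> 23
FD 15: (-7.5,-12.99) -> (6.308,-7.129) [heading=23, draw]
FD 8: (6.308,-7.129) -> (13.672,-4.004) [heading=23, draw]
LT 180: heading 23 -> 203
LT 90: heading 203 -> 293
FD 9: (13.672,-4.004) -> (17.188,-12.288) [heading=293, draw]
FD 17: (17.188,-12.288) -> (23.831,-27.937) [heading=293, draw]
RT 60: heading 293 -> 233
RT 219: heading 233 -> 14
RT 120: heading 14 -> 254
FD 17: (23.831,-27.937) -> (19.145,-44.278) [heading=254, draw]
LT 30: heading 254 -> 284
Final: pos=(19.145,-44.278), heading=284, 6 segment(s) drawn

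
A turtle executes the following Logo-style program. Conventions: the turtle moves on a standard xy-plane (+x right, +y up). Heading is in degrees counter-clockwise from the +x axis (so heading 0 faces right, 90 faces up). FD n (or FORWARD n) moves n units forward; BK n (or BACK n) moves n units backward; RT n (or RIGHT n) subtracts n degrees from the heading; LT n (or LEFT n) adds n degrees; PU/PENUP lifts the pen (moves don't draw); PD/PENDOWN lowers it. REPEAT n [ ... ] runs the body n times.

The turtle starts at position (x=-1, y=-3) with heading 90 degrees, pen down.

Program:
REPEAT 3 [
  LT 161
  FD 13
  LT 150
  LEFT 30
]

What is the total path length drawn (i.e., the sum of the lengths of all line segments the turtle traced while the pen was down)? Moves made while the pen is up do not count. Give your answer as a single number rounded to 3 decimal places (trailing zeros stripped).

Answer: 39

Derivation:
Executing turtle program step by step:
Start: pos=(-1,-3), heading=90, pen down
REPEAT 3 [
  -- iteration 1/3 --
  LT 161: heading 90 -> 251
  FD 13: (-1,-3) -> (-5.232,-15.292) [heading=251, draw]
  LT 150: heading 251 -> 41
  LT 30: heading 41 -> 71
  -- iteration 2/3 --
  LT 161: heading 71 -> 232
  FD 13: (-5.232,-15.292) -> (-13.236,-25.536) [heading=232, draw]
  LT 150: heading 232 -> 22
  LT 30: heading 22 -> 52
  -- iteration 3/3 --
  LT 161: heading 52 -> 213
  FD 13: (-13.236,-25.536) -> (-24.139,-32.616) [heading=213, draw]
  LT 150: heading 213 -> 3
  LT 30: heading 3 -> 33
]
Final: pos=(-24.139,-32.616), heading=33, 3 segment(s) drawn

Segment lengths:
  seg 1: (-1,-3) -> (-5.232,-15.292), length = 13
  seg 2: (-5.232,-15.292) -> (-13.236,-25.536), length = 13
  seg 3: (-13.236,-25.536) -> (-24.139,-32.616), length = 13
Total = 39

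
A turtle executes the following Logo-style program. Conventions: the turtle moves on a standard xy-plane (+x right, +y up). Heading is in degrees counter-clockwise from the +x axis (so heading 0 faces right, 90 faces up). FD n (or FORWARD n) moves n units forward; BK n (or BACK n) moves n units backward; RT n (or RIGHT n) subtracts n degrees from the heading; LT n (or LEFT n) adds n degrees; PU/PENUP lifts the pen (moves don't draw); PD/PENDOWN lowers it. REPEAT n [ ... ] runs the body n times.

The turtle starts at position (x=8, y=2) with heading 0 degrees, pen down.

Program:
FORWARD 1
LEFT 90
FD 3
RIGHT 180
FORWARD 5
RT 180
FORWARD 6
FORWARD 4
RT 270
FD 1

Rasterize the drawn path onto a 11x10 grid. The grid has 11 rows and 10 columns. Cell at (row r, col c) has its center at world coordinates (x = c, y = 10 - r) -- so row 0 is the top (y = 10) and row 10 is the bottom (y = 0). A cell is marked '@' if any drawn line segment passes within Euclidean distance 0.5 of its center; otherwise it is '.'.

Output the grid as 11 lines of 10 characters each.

Answer: ........@@
.........@
.........@
.........@
.........@
.........@
.........@
.........@
........@@
.........@
.........@

Derivation:
Segment 0: (8,2) -> (9,2)
Segment 1: (9,2) -> (9,5)
Segment 2: (9,5) -> (9,0)
Segment 3: (9,0) -> (9,6)
Segment 4: (9,6) -> (9,10)
Segment 5: (9,10) -> (8,10)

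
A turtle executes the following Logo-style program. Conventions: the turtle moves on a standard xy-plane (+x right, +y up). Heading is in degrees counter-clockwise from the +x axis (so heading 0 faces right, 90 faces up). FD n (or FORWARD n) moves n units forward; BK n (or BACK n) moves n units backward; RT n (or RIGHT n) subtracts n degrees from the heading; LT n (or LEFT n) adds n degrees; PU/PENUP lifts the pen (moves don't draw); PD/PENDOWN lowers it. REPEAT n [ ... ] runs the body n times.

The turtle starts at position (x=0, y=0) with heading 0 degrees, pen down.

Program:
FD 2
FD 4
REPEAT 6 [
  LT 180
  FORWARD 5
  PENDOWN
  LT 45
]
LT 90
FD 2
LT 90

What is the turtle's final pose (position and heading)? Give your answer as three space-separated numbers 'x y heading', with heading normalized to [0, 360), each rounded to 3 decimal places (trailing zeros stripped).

Executing turtle program step by step:
Start: pos=(0,0), heading=0, pen down
FD 2: (0,0) -> (2,0) [heading=0, draw]
FD 4: (2,0) -> (6,0) [heading=0, draw]
REPEAT 6 [
  -- iteration 1/6 --
  LT 180: heading 0 -> 180
  FD 5: (6,0) -> (1,0) [heading=180, draw]
  PD: pen down
  LT 45: heading 180 -> 225
  -- iteration 2/6 --
  LT 180: heading 225 -> 45
  FD 5: (1,0) -> (4.536,3.536) [heading=45, draw]
  PD: pen down
  LT 45: heading 45 -> 90
  -- iteration 3/6 --
  LT 180: heading 90 -> 270
  FD 5: (4.536,3.536) -> (4.536,-1.464) [heading=270, draw]
  PD: pen down
  LT 45: heading 270 -> 315
  -- iteration 4/6 --
  LT 180: heading 315 -> 135
  FD 5: (4.536,-1.464) -> (1,2.071) [heading=135, draw]
  PD: pen down
  LT 45: heading 135 -> 180
  -- iteration 5/6 --
  LT 180: heading 180 -> 0
  FD 5: (1,2.071) -> (6,2.071) [heading=0, draw]
  PD: pen down
  LT 45: heading 0 -> 45
  -- iteration 6/6 --
  LT 180: heading 45 -> 225
  FD 5: (6,2.071) -> (2.464,-1.464) [heading=225, draw]
  PD: pen down
  LT 45: heading 225 -> 270
]
LT 90: heading 270 -> 0
FD 2: (2.464,-1.464) -> (4.464,-1.464) [heading=0, draw]
LT 90: heading 0 -> 90
Final: pos=(4.464,-1.464), heading=90, 9 segment(s) drawn

Answer: 4.464 -1.464 90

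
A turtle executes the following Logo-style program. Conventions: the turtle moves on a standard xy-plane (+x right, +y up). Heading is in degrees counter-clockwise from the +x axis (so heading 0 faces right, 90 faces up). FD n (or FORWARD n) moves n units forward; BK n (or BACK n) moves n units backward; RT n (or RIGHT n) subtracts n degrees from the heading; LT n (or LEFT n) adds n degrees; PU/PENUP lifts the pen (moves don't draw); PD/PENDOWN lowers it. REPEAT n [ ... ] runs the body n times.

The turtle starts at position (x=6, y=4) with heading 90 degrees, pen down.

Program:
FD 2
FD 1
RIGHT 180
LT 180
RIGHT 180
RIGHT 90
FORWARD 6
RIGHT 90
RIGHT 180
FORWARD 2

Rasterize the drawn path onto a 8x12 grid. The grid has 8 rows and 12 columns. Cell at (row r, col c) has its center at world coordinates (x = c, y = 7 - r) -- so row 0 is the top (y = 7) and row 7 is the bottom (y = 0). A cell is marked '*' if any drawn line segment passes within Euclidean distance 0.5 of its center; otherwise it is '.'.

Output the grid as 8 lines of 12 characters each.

Answer: *******.....
*.....*.....
*.....*.....
......*.....
............
............
............
............

Derivation:
Segment 0: (6,4) -> (6,6)
Segment 1: (6,6) -> (6,7)
Segment 2: (6,7) -> (0,7)
Segment 3: (0,7) -> (0,5)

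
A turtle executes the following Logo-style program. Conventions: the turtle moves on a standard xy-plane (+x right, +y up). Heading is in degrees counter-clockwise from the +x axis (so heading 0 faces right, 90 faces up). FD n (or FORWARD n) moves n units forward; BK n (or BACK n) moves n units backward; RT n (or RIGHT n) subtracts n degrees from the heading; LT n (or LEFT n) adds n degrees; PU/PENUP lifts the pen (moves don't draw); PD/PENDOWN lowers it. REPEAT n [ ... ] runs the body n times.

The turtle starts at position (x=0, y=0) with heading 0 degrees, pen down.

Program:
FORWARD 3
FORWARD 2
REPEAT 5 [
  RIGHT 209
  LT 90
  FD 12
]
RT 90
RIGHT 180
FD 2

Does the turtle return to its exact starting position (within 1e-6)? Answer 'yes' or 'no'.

Executing turtle program step by step:
Start: pos=(0,0), heading=0, pen down
FD 3: (0,0) -> (3,0) [heading=0, draw]
FD 2: (3,0) -> (5,0) [heading=0, draw]
REPEAT 5 [
  -- iteration 1/5 --
  RT 209: heading 0 -> 151
  LT 90: heading 151 -> 241
  FD 12: (5,0) -> (-0.818,-10.495) [heading=241, draw]
  -- iteration 2/5 --
  RT 209: heading 241 -> 32
  LT 90: heading 32 -> 122
  FD 12: (-0.818,-10.495) -> (-7.177,-0.319) [heading=122, draw]
  -- iteration 3/5 --
  RT 209: heading 122 -> 273
  LT 90: heading 273 -> 3
  FD 12: (-7.177,-0.319) -> (4.807,0.309) [heading=3, draw]
  -- iteration 4/5 --
  RT 209: heading 3 -> 154
  LT 90: heading 154 -> 244
  FD 12: (4.807,0.309) -> (-0.454,-10.476) [heading=244, draw]
  -- iteration 5/5 --
  RT 209: heading 244 -> 35
  LT 90: heading 35 -> 125
  FD 12: (-0.454,-10.476) -> (-7.337,-0.647) [heading=125, draw]
]
RT 90: heading 125 -> 35
RT 180: heading 35 -> 215
FD 2: (-7.337,-0.647) -> (-8.975,-1.794) [heading=215, draw]
Final: pos=(-8.975,-1.794), heading=215, 8 segment(s) drawn

Start position: (0, 0)
Final position: (-8.975, -1.794)
Distance = 9.152; >= 1e-6 -> NOT closed

Answer: no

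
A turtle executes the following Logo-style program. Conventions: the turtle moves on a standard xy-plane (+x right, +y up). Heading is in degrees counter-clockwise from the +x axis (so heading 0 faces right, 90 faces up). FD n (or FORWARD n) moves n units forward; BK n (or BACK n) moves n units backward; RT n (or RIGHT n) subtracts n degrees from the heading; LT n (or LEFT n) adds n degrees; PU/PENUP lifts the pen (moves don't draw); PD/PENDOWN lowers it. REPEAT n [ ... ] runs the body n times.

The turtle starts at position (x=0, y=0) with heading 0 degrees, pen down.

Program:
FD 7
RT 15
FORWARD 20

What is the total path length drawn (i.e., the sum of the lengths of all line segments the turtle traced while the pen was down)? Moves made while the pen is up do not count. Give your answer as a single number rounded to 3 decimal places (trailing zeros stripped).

Executing turtle program step by step:
Start: pos=(0,0), heading=0, pen down
FD 7: (0,0) -> (7,0) [heading=0, draw]
RT 15: heading 0 -> 345
FD 20: (7,0) -> (26.319,-5.176) [heading=345, draw]
Final: pos=(26.319,-5.176), heading=345, 2 segment(s) drawn

Segment lengths:
  seg 1: (0,0) -> (7,0), length = 7
  seg 2: (7,0) -> (26.319,-5.176), length = 20
Total = 27

Answer: 27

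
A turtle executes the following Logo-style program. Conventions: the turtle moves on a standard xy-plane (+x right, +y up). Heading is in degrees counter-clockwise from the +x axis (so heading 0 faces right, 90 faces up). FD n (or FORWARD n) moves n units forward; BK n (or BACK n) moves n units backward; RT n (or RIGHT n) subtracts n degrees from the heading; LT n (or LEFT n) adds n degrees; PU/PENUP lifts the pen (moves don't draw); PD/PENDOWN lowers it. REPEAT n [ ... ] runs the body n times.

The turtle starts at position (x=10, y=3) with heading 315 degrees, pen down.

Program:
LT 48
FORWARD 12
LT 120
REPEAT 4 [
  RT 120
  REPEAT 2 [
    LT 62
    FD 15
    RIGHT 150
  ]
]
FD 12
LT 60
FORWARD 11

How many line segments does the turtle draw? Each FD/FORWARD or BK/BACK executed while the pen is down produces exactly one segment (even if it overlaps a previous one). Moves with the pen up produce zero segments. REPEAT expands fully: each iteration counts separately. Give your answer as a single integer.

Executing turtle program step by step:
Start: pos=(10,3), heading=315, pen down
LT 48: heading 315 -> 3
FD 12: (10,3) -> (21.984,3.628) [heading=3, draw]
LT 120: heading 3 -> 123
REPEAT 4 [
  -- iteration 1/4 --
  RT 120: heading 123 -> 3
  REPEAT 2 [
    -- iteration 1/2 --
    LT 62: heading 3 -> 65
    FD 15: (21.984,3.628) -> (28.323,17.223) [heading=65, draw]
    RT 150: heading 65 -> 275
    -- iteration 2/2 --
    LT 62: heading 275 -> 337
    FD 15: (28.323,17.223) -> (42.13,11.362) [heading=337, draw]
    RT 150: heading 337 -> 187
  ]
  -- iteration 2/4 --
  RT 120: heading 187 -> 67
  REPEAT 2 [
    -- iteration 1/2 --
    LT 62: heading 67 -> 129
    FD 15: (42.13,11.362) -> (32.691,23.019) [heading=129, draw]
    RT 150: heading 129 -> 339
    -- iteration 2/2 --
    LT 62: heading 339 -> 41
    FD 15: (32.691,23.019) -> (44.011,32.86) [heading=41, draw]
    RT 150: heading 41 -> 251
  ]
  -- iteration 3/4 --
  RT 120: heading 251 -> 131
  REPEAT 2 [
    -- iteration 1/2 --
    LT 62: heading 131 -> 193
    FD 15: (44.011,32.86) -> (29.396,29.485) [heading=193, draw]
    RT 150: heading 193 -> 43
    -- iteration 2/2 --
    LT 62: heading 43 -> 105
    FD 15: (29.396,29.485) -> (25.513,43.974) [heading=105, draw]
    RT 150: heading 105 -> 315
  ]
  -- iteration 4/4 --
  RT 120: heading 315 -> 195
  REPEAT 2 [
    -- iteration 1/2 --
    LT 62: heading 195 -> 257
    FD 15: (25.513,43.974) -> (22.139,29.359) [heading=257, draw]
    RT 150: heading 257 -> 107
    -- iteration 2/2 --
    LT 62: heading 107 -> 169
    FD 15: (22.139,29.359) -> (7.415,32.221) [heading=169, draw]
    RT 150: heading 169 -> 19
  ]
]
FD 12: (7.415,32.221) -> (18.761,36.128) [heading=19, draw]
LT 60: heading 19 -> 79
FD 11: (18.761,36.128) -> (20.86,46.926) [heading=79, draw]
Final: pos=(20.86,46.926), heading=79, 11 segment(s) drawn
Segments drawn: 11

Answer: 11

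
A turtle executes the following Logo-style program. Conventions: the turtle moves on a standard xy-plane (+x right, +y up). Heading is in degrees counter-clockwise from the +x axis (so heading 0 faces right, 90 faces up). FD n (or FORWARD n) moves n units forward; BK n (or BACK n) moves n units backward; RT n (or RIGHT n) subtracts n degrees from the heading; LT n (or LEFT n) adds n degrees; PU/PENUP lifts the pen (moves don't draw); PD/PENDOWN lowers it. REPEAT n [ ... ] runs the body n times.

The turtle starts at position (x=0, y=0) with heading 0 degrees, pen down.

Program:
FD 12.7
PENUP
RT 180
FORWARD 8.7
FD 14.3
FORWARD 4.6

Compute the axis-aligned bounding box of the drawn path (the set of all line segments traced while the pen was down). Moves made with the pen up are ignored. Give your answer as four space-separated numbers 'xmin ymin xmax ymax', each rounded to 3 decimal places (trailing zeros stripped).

Answer: 0 0 12.7 0

Derivation:
Executing turtle program step by step:
Start: pos=(0,0), heading=0, pen down
FD 12.7: (0,0) -> (12.7,0) [heading=0, draw]
PU: pen up
RT 180: heading 0 -> 180
FD 8.7: (12.7,0) -> (4,0) [heading=180, move]
FD 14.3: (4,0) -> (-10.3,0) [heading=180, move]
FD 4.6: (-10.3,0) -> (-14.9,0) [heading=180, move]
Final: pos=(-14.9,0), heading=180, 1 segment(s) drawn

Segment endpoints: x in {0, 12.7}, y in {0}
xmin=0, ymin=0, xmax=12.7, ymax=0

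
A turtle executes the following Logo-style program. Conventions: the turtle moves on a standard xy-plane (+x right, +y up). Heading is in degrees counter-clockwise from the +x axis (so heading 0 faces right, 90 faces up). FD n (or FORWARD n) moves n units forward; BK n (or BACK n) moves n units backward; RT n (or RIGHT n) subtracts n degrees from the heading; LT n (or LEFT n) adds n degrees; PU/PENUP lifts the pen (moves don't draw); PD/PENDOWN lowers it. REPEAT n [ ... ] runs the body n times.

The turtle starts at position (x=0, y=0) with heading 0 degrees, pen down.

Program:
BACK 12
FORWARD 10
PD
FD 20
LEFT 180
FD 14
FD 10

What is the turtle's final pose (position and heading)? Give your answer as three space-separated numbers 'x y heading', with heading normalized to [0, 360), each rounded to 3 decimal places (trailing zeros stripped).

Executing turtle program step by step:
Start: pos=(0,0), heading=0, pen down
BK 12: (0,0) -> (-12,0) [heading=0, draw]
FD 10: (-12,0) -> (-2,0) [heading=0, draw]
PD: pen down
FD 20: (-2,0) -> (18,0) [heading=0, draw]
LT 180: heading 0 -> 180
FD 14: (18,0) -> (4,0) [heading=180, draw]
FD 10: (4,0) -> (-6,0) [heading=180, draw]
Final: pos=(-6,0), heading=180, 5 segment(s) drawn

Answer: -6 0 180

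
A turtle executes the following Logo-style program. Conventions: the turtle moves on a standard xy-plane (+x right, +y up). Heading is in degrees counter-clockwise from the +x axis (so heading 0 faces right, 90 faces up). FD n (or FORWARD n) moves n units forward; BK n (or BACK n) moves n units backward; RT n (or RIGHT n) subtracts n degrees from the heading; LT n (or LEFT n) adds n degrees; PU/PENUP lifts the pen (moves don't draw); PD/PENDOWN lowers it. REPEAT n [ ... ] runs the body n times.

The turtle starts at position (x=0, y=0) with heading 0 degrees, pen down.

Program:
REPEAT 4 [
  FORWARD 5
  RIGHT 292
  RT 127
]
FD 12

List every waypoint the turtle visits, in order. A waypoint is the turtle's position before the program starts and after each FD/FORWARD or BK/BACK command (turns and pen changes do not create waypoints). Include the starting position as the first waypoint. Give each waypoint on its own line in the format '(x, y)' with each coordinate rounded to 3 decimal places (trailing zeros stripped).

Executing turtle program step by step:
Start: pos=(0,0), heading=0, pen down
REPEAT 4 [
  -- iteration 1/4 --
  FD 5: (0,0) -> (5,0) [heading=0, draw]
  RT 292: heading 0 -> 68
  RT 127: heading 68 -> 301
  -- iteration 2/4 --
  FD 5: (5,0) -> (7.575,-4.286) [heading=301, draw]
  RT 292: heading 301 -> 9
  RT 127: heading 9 -> 242
  -- iteration 3/4 --
  FD 5: (7.575,-4.286) -> (5.228,-8.701) [heading=242, draw]
  RT 292: heading 242 -> 310
  RT 127: heading 310 -> 183
  -- iteration 4/4 --
  FD 5: (5.228,-8.701) -> (0.235,-8.962) [heading=183, draw]
  RT 292: heading 183 -> 251
  RT 127: heading 251 -> 124
]
FD 12: (0.235,-8.962) -> (-6.476,0.986) [heading=124, draw]
Final: pos=(-6.476,0.986), heading=124, 5 segment(s) drawn
Waypoints (6 total):
(0, 0)
(5, 0)
(7.575, -4.286)
(5.228, -8.701)
(0.235, -8.962)
(-6.476, 0.986)

Answer: (0, 0)
(5, 0)
(7.575, -4.286)
(5.228, -8.701)
(0.235, -8.962)
(-6.476, 0.986)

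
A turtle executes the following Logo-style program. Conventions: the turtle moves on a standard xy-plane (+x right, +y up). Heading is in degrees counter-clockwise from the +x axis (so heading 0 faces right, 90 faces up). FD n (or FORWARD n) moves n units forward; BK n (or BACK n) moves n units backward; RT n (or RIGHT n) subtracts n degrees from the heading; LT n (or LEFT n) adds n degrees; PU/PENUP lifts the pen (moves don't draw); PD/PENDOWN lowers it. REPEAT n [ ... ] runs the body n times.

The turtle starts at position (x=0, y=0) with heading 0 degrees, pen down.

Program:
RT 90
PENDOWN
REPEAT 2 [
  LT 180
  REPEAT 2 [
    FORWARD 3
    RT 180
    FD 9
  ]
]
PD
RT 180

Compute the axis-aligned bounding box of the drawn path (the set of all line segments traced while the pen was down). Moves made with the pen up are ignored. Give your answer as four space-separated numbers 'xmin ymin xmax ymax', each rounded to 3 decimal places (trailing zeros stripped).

Executing turtle program step by step:
Start: pos=(0,0), heading=0, pen down
RT 90: heading 0 -> 270
PD: pen down
REPEAT 2 [
  -- iteration 1/2 --
  LT 180: heading 270 -> 90
  REPEAT 2 [
    -- iteration 1/2 --
    FD 3: (0,0) -> (0,3) [heading=90, draw]
    RT 180: heading 90 -> 270
    FD 9: (0,3) -> (0,-6) [heading=270, draw]
    -- iteration 2/2 --
    FD 3: (0,-6) -> (0,-9) [heading=270, draw]
    RT 180: heading 270 -> 90
    FD 9: (0,-9) -> (0,0) [heading=90, draw]
  ]
  -- iteration 2/2 --
  LT 180: heading 90 -> 270
  REPEAT 2 [
    -- iteration 1/2 --
    FD 3: (0,0) -> (0,-3) [heading=270, draw]
    RT 180: heading 270 -> 90
    FD 9: (0,-3) -> (0,6) [heading=90, draw]
    -- iteration 2/2 --
    FD 3: (0,6) -> (0,9) [heading=90, draw]
    RT 180: heading 90 -> 270
    FD 9: (0,9) -> (0,0) [heading=270, draw]
  ]
]
PD: pen down
RT 180: heading 270 -> 90
Final: pos=(0,0), heading=90, 8 segment(s) drawn

Segment endpoints: x in {0, 0, 0, 0, 0, 0, 0, 0}, y in {-9, -6, -3, 0, 3, 6, 9}
xmin=0, ymin=-9, xmax=0, ymax=9

Answer: 0 -9 0 9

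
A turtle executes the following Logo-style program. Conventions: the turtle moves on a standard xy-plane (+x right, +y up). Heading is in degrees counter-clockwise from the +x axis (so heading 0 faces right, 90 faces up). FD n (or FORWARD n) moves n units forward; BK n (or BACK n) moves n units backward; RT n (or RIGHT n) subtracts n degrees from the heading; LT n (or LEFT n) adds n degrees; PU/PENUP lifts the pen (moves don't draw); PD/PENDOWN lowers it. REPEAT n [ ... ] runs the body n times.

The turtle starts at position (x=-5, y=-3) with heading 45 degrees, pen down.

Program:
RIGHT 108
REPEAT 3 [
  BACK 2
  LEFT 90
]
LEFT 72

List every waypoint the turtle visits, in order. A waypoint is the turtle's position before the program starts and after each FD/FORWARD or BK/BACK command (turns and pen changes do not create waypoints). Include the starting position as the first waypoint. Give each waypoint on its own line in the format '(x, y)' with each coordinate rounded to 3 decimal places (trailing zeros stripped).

Answer: (-5, -3)
(-5.908, -1.218)
(-7.69, -2.126)
(-6.782, -3.908)

Derivation:
Executing turtle program step by step:
Start: pos=(-5,-3), heading=45, pen down
RT 108: heading 45 -> 297
REPEAT 3 [
  -- iteration 1/3 --
  BK 2: (-5,-3) -> (-5.908,-1.218) [heading=297, draw]
  LT 90: heading 297 -> 27
  -- iteration 2/3 --
  BK 2: (-5.908,-1.218) -> (-7.69,-2.126) [heading=27, draw]
  LT 90: heading 27 -> 117
  -- iteration 3/3 --
  BK 2: (-7.69,-2.126) -> (-6.782,-3.908) [heading=117, draw]
  LT 90: heading 117 -> 207
]
LT 72: heading 207 -> 279
Final: pos=(-6.782,-3.908), heading=279, 3 segment(s) drawn
Waypoints (4 total):
(-5, -3)
(-5.908, -1.218)
(-7.69, -2.126)
(-6.782, -3.908)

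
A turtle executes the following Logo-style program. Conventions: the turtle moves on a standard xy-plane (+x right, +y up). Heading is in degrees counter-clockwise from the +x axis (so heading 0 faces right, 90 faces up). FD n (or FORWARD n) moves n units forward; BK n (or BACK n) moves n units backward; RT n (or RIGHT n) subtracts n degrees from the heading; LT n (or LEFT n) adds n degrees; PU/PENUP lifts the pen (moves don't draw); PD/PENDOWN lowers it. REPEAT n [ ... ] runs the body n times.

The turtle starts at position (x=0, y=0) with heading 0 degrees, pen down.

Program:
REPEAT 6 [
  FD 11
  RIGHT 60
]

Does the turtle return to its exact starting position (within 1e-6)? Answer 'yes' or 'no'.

Executing turtle program step by step:
Start: pos=(0,0), heading=0, pen down
REPEAT 6 [
  -- iteration 1/6 --
  FD 11: (0,0) -> (11,0) [heading=0, draw]
  RT 60: heading 0 -> 300
  -- iteration 2/6 --
  FD 11: (11,0) -> (16.5,-9.526) [heading=300, draw]
  RT 60: heading 300 -> 240
  -- iteration 3/6 --
  FD 11: (16.5,-9.526) -> (11,-19.053) [heading=240, draw]
  RT 60: heading 240 -> 180
  -- iteration 4/6 --
  FD 11: (11,-19.053) -> (0,-19.053) [heading=180, draw]
  RT 60: heading 180 -> 120
  -- iteration 5/6 --
  FD 11: (0,-19.053) -> (-5.5,-9.526) [heading=120, draw]
  RT 60: heading 120 -> 60
  -- iteration 6/6 --
  FD 11: (-5.5,-9.526) -> (0,0) [heading=60, draw]
  RT 60: heading 60 -> 0
]
Final: pos=(0,0), heading=0, 6 segment(s) drawn

Start position: (0, 0)
Final position: (0, 0)
Distance = 0; < 1e-6 -> CLOSED

Answer: yes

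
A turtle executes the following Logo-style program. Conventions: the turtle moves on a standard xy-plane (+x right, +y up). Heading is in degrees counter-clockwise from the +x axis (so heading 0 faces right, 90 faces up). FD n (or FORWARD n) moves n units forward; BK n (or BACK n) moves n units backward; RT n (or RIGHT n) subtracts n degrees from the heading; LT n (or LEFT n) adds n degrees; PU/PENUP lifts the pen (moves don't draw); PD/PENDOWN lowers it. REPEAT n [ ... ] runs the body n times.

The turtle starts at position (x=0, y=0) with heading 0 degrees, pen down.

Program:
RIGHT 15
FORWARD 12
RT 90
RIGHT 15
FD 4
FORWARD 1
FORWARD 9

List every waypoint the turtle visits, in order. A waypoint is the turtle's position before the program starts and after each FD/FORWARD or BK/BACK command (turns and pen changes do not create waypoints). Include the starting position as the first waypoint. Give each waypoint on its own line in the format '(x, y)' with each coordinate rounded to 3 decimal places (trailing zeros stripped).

Answer: (0, 0)
(11.591, -3.106)
(9.591, -6.57)
(9.091, -7.436)
(4.591, -15.23)

Derivation:
Executing turtle program step by step:
Start: pos=(0,0), heading=0, pen down
RT 15: heading 0 -> 345
FD 12: (0,0) -> (11.591,-3.106) [heading=345, draw]
RT 90: heading 345 -> 255
RT 15: heading 255 -> 240
FD 4: (11.591,-3.106) -> (9.591,-6.57) [heading=240, draw]
FD 1: (9.591,-6.57) -> (9.091,-7.436) [heading=240, draw]
FD 9: (9.091,-7.436) -> (4.591,-15.23) [heading=240, draw]
Final: pos=(4.591,-15.23), heading=240, 4 segment(s) drawn
Waypoints (5 total):
(0, 0)
(11.591, -3.106)
(9.591, -6.57)
(9.091, -7.436)
(4.591, -15.23)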